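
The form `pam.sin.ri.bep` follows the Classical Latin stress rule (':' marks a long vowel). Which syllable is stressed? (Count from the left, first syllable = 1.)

2

Classical Latin: stress the penult if heavy (long vowel or closed), else the antepenult.
Weights: 2 sin H, 3 ri L, 4 bep H.
The penult (syllable 3, ri) is light, so stress falls on the antepenult (syllable 2, sin).
Stress on syllable 2: pam.ˈsin.ri.bep.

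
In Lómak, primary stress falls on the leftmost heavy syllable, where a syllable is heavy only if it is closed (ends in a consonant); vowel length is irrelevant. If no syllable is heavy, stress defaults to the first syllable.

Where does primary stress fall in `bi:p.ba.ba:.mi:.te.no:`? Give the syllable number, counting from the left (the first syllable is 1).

Weights: 1 bi:p H, 2 ba L, 3 ba: L, 4 mi: L, 5 te L, 6 no: L.
Heavy syllables in the domain: 1. The leftmost is syllable 1 (bi:p).
Primary stress: syllable 1 → ˈbi:p.ba.ba:.mi:.te.no:.

1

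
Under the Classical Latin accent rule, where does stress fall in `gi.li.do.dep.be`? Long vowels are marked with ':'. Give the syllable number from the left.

4

Classical Latin: stress the penult if heavy (long vowel or closed), else the antepenult.
Weights: 3 do L, 4 dep H, 5 be L.
The penult (syllable 4, dep) is heavy, so it takes stress.
Stress on syllable 4: gi.li.do.ˈdep.be.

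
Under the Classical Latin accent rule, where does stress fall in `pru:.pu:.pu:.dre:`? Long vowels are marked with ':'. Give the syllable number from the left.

3

Classical Latin: stress the penult if heavy (long vowel or closed), else the antepenult.
Weights: 2 pu: H, 3 pu: H, 4 dre: H.
The penult (syllable 3, pu:) is heavy, so it takes stress.
Stress on syllable 3: pru:.pu:.ˈpu:.dre:.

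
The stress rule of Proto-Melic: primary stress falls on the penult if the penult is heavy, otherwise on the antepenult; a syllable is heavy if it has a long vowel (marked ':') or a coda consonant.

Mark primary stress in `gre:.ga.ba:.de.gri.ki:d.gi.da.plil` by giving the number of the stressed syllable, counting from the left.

7

Weights: 7 gi L, 8 da L, 9 plil H.
The penult (syllable 8, da) is light, so stress falls on the antepenult (syllable 7, gi).
Primary stress: syllable 7 → gre:.ga.ba:.de.gri.ki:d.ˈgi.da.plil.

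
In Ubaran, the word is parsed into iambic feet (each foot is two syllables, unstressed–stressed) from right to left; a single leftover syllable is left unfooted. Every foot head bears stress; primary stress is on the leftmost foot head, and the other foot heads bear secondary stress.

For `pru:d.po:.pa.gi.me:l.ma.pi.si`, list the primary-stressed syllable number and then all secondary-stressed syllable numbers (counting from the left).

primary 2, secondary 4, 6, 8

Parse right to left into iambic (σˈσ) feet: (pru:d.ˈpo:) (pa.ˈgi) (me:l.ˈma) (pi.ˈsi).
Foot heads (stressed positions): 2, 4, 6, 8.
End Rule Leftmost: primary stress on the leftmost head = syllable 2.
Secondary stress on 4, 6, 8: pru:d.ˈpo:.pa.ˌgi.me:l.ˌma.pi.ˌsi.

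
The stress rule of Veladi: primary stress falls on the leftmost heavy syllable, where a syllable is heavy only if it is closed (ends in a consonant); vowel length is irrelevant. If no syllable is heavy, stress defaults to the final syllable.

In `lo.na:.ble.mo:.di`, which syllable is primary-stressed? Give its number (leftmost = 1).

Weights: 1 lo L, 2 na: L, 3 ble L, 4 mo: L, 5 di L.
No heavy syllable in the domain; default to the final syllable = syllable 5.
Primary stress: syllable 5 → lo.na:.ble.mo:.ˈdi.

5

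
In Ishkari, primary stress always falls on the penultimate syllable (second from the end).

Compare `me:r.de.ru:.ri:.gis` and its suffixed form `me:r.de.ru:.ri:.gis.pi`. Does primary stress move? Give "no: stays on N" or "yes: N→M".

yes: 4→5

Base `me:r.de.ru:.ri:.gis` (5 syllables):
  The word has 5 syllables; the penultimate syllable (second from the end) is syllable 4 (ri:).
  → primary stress on syllable 4.
Suffixed `me:r.de.ru:.ri:.gis.pi` (6 syllables):
  The word has 6 syllables; the penultimate syllable (second from the end) is syllable 5 (gis).
  → primary stress on syllable 5.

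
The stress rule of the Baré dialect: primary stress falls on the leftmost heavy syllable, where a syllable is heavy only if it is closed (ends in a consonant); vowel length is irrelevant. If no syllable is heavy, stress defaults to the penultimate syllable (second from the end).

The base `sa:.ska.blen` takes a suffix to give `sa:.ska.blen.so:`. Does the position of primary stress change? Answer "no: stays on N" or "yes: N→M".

Base `sa:.ska.blen` (3 syllables):
  Weights: 1 sa: L, 2 ska L, 3 blen H.
  Heavy syllables in the domain: 3. The leftmost is syllable 3 (blen).
  → primary stress on syllable 3.
Suffixed `sa:.ska.blen.so:` (4 syllables):
  Weights: 1 sa: L, 2 ska L, 3 blen H, 4 so: L.
  Heavy syllables in the domain: 3. The leftmost is syllable 3 (blen).
  → primary stress on syllable 3.

no: stays on 3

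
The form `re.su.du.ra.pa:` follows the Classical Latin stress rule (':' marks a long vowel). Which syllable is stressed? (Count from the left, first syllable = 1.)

3

Classical Latin: stress the penult if heavy (long vowel or closed), else the antepenult.
Weights: 3 du L, 4 ra L, 5 pa: H.
The penult (syllable 4, ra) is light, so stress falls on the antepenult (syllable 3, du).
Stress on syllable 3: re.su.ˈdu.ra.pa:.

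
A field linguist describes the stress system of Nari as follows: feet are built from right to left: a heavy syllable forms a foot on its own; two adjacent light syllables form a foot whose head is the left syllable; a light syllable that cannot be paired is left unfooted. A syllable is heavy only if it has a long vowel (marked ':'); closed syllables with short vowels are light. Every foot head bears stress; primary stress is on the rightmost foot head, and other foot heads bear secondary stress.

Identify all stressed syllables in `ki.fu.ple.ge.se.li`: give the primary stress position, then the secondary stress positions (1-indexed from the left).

Weights: 1 ki L, 2 fu L, 3 ple L, 4 ge L, 5 se L, 6 li L.
Parse right to left (heavy = foot alone; LL = one foot; stranded L unfooted): (ˈki.fu) (ˈple.ge) (ˈse.li).
Foot heads: 1, 3, 5.
Primary stress on the rightmost head = syllable 5.
Secondary stress on 1, 3: ˌki.fu.ˌple.ge.ˈse.li.

primary 5, secondary 1, 3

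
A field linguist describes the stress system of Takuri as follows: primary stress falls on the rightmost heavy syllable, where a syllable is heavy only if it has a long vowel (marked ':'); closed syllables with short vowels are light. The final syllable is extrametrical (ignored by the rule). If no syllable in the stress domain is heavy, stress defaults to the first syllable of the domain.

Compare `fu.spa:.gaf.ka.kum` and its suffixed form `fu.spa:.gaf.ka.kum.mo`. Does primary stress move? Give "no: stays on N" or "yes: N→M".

Base `fu.spa:.gaf.ka.kum` (5 syllables):
  The final syllable (5, kum) is extrametrical; the stress domain is syllables 1–4.
  Weights: 1 fu L, 2 spa: H, 3 gaf L, 4 ka L.
  Heavy syllables in the domain: 2. The rightmost is syllable 2 (spa:).
  → primary stress on syllable 2.
Suffixed `fu.spa:.gaf.ka.kum.mo` (6 syllables):
  The final syllable (6, mo) is extrametrical; the stress domain is syllables 1–5.
  Weights: 1 fu L, 2 spa: H, 3 gaf L, 4 ka L, 5 kum L.
  Heavy syllables in the domain: 2. The rightmost is syllable 2 (spa:).
  → primary stress on syllable 2.

no: stays on 2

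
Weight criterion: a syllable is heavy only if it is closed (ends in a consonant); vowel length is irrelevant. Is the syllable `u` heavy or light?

light

`u`: short vowel, open (no coda). Open (no coda) → light.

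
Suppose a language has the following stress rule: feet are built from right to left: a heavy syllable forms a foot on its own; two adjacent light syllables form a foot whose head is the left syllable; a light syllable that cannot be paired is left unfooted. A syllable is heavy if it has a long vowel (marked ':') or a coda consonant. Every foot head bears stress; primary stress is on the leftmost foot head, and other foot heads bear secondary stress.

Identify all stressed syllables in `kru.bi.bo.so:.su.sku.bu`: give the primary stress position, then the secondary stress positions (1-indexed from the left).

primary 2, secondary 4, 6

Weights: 1 kru L, 2 bi L, 3 bo L, 4 so: H, 5 su L, 6 sku L, 7 bu L.
Parse right to left (heavy = foot alone; LL = one foot; stranded L unfooted): kru (ˈbi.bo) (ˈso:) su (ˈsku.bu).
Foot heads: 2, 4, 6.
Primary stress on the leftmost head = syllable 2.
Secondary stress on 4, 6: kru.ˈbi.bo.ˌso:.su.ˌsku.bu.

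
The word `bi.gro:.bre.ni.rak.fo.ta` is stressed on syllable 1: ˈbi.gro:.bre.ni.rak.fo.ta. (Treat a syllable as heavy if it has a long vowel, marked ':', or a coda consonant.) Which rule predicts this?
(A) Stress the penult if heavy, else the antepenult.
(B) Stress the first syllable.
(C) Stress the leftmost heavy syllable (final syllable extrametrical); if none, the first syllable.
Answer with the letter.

B

Rule A → syllable 5 (observed: 1).
Rule B → syllable 1 ✓.
Rule C → syllable 2 (observed: 1).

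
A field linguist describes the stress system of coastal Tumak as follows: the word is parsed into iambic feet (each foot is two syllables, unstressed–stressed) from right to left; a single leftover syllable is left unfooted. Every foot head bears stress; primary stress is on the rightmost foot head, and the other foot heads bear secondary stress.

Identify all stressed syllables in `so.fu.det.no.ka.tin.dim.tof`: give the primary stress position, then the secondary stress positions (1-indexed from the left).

Parse right to left into iambic (σˈσ) feet: (so.ˈfu) (det.ˈno) (ka.ˈtin) (dim.ˈtof).
Foot heads (stressed positions): 2, 4, 6, 8.
End Rule Rightmost: primary stress on the rightmost head = syllable 8.
Secondary stress on 2, 4, 6: so.ˌfu.det.ˌno.ka.ˌtin.dim.ˈtof.

primary 8, secondary 2, 4, 6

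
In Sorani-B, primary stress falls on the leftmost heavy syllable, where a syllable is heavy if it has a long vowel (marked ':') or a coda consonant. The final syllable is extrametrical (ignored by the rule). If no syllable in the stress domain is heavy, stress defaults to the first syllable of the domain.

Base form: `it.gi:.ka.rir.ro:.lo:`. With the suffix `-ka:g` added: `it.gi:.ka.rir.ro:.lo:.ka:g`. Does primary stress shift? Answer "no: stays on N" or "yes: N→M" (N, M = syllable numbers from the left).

no: stays on 1

Base `it.gi:.ka.rir.ro:.lo:` (6 syllables):
  The final syllable (6, lo:) is extrametrical; the stress domain is syllables 1–5.
  Weights: 1 it H, 2 gi: H, 3 ka L, 4 rir H, 5 ro: H.
  Heavy syllables in the domain: 1, 2, 4, 5. The leftmost is syllable 1 (it).
  → primary stress on syllable 1.
Suffixed `it.gi:.ka.rir.ro:.lo:.ka:g` (7 syllables):
  The final syllable (7, ka:g) is extrametrical; the stress domain is syllables 1–6.
  Weights: 1 it H, 2 gi: H, 3 ka L, 4 rir H, 5 ro: H, 6 lo: H.
  Heavy syllables in the domain: 1, 2, 4, 5, 6. The leftmost is syllable 1 (it).
  → primary stress on syllable 1.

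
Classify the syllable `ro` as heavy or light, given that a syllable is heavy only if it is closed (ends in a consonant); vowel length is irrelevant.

`ro`: short vowel, open (no coda). Open (no coda) → light.

light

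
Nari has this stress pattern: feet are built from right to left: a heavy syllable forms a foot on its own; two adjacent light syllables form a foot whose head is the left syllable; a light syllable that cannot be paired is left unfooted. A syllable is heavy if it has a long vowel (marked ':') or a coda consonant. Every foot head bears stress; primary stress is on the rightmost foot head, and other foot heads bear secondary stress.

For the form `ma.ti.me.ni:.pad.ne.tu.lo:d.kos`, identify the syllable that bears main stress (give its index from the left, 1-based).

Weights: 1 ma L, 2 ti L, 3 me L, 4 ni: H, 5 pad H, 6 ne L, 7 tu L, 8 lo:d H, 9 kos H.
Parse right to left (heavy = foot alone; LL = one foot; stranded L unfooted): ma (ˈti.me) (ˈni:) (ˈpad) (ˈne.tu) (ˈlo:d) (ˈkos).
Foot heads: 2, 4, 5, 6, 8, 9.
Primary stress on the rightmost head = syllable 9.
Primary stress: syllable 9 → ma.ti.me.ni:.pad.ne.tu.lo:d.ˈkos.

9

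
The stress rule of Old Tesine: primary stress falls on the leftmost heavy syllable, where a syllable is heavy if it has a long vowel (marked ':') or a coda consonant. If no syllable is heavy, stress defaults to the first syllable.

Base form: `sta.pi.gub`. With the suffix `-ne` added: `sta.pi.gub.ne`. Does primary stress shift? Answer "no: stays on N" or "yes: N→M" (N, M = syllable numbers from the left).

no: stays on 3

Base `sta.pi.gub` (3 syllables):
  Weights: 1 sta L, 2 pi L, 3 gub H.
  Heavy syllables in the domain: 3. The leftmost is syllable 3 (gub).
  → primary stress on syllable 3.
Suffixed `sta.pi.gub.ne` (4 syllables):
  Weights: 1 sta L, 2 pi L, 3 gub H, 4 ne L.
  Heavy syllables in the domain: 3. The leftmost is syllable 3 (gub).
  → primary stress on syllable 3.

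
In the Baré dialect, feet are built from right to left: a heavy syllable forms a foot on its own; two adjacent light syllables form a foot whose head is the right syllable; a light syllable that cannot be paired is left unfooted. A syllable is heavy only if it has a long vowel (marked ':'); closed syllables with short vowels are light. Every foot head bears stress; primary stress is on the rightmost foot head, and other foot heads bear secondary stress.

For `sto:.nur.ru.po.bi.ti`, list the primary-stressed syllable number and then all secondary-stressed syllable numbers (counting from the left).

primary 6, secondary 1, 4

Weights: 1 sto: H, 2 nur L, 3 ru L, 4 po L, 5 bi L, 6 ti L.
Parse right to left (heavy = foot alone; LL = one foot; stranded L unfooted): (ˈsto:) nur (ru.ˈpo) (bi.ˈti).
Foot heads: 1, 4, 6.
Primary stress on the rightmost head = syllable 6.
Secondary stress on 1, 4: ˌsto:.nur.ru.ˌpo.bi.ˈti.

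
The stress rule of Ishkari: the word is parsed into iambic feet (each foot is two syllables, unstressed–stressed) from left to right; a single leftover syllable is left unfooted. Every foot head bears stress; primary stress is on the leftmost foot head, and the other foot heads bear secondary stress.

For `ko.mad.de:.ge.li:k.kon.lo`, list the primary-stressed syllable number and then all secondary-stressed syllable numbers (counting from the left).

primary 2, secondary 4, 6

Parse left to right into iambic (σˈσ) feet: (ko.ˈmad) (de:.ˈge) (li:k.ˈkon) lo. Syllable 7 is left unfooted.
Foot heads (stressed positions): 2, 4, 6.
End Rule Leftmost: primary stress on the leftmost head = syllable 2.
Secondary stress on 4, 6: ko.ˈmad.de:.ˌge.li:k.ˌkon.lo.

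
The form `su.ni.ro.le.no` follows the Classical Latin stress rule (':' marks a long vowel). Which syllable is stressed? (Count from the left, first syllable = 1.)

3

Classical Latin: stress the penult if heavy (long vowel or closed), else the antepenult.
Weights: 3 ro L, 4 le L, 5 no L.
The penult (syllable 4, le) is light, so stress falls on the antepenult (syllable 3, ro).
Stress on syllable 3: su.ni.ˈro.le.no.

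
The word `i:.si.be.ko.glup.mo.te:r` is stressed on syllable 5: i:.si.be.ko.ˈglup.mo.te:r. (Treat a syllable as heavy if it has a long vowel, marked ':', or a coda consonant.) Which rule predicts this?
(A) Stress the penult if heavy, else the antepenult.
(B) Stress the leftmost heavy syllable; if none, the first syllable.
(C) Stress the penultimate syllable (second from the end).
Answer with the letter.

A

Rule A → syllable 5 ✓.
Rule B → syllable 1 (observed: 5).
Rule C → syllable 6 (observed: 5).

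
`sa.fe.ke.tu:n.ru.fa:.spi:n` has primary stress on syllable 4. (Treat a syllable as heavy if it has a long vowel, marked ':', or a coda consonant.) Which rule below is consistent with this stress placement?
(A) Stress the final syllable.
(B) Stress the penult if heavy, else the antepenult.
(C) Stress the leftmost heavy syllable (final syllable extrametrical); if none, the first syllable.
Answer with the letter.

C

Rule A → syllable 7 (observed: 4).
Rule B → syllable 6 (observed: 4).
Rule C → syllable 4 ✓.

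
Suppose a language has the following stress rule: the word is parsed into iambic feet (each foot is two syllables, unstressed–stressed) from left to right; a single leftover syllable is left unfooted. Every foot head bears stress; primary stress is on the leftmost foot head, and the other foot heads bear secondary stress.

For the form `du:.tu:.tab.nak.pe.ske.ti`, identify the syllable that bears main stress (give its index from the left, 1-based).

Parse left to right into iambic (σˈσ) feet: (du:.ˈtu:) (tab.ˈnak) (pe.ˈske) ti. Syllable 7 is left unfooted.
Foot heads (stressed positions): 2, 4, 6.
End Rule Leftmost: primary stress on the leftmost head = syllable 2.
Primary stress: syllable 2 → du:.ˈtu:.tab.nak.pe.ske.ti.

2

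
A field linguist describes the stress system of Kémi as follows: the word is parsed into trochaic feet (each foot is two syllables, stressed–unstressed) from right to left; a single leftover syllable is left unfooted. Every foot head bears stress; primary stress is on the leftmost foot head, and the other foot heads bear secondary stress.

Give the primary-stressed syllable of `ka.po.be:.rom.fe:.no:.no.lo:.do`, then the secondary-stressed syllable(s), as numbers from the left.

primary 2, secondary 4, 6, 8

Parse right to left into trochaic (ˈσσ) feet: ka (ˈpo.be:) (ˈrom.fe:) (ˈno:.no) (ˈlo:.do). Syllable 1 is left unfooted.
Foot heads (stressed positions): 2, 4, 6, 8.
End Rule Leftmost: primary stress on the leftmost head = syllable 2.
Secondary stress on 4, 6, 8: ka.ˈpo.be:.ˌrom.fe:.ˌno:.no.ˌlo:.do.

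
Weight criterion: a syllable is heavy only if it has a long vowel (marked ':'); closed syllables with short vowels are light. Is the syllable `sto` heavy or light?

light

`sto`: short vowel, open (no coda). Short vowel → light.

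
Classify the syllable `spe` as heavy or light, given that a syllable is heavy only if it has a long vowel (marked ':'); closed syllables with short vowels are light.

`spe`: short vowel, open (no coda). Short vowel → light.

light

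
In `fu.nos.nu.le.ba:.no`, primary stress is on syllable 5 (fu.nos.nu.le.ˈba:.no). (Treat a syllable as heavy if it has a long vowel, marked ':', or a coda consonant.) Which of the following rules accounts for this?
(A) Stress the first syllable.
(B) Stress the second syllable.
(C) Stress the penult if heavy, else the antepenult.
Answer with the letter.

C

Rule A → syllable 1 (observed: 5).
Rule B → syllable 2 (observed: 5).
Rule C → syllable 5 ✓.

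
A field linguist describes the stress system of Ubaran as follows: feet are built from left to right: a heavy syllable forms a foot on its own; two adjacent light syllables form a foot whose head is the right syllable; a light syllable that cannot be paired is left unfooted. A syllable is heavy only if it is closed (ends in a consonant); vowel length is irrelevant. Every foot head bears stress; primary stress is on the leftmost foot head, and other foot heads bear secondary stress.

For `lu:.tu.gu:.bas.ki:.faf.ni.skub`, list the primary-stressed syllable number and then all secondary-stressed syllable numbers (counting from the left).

Weights: 1 lu: L, 2 tu L, 3 gu: L, 4 bas H, 5 ki: L, 6 faf H, 7 ni L, 8 skub H.
Parse left to right (heavy = foot alone; LL = one foot; stranded L unfooted): (lu:.ˈtu) gu: (ˈbas) ki: (ˈfaf) ni (ˈskub).
Foot heads: 2, 4, 6, 8.
Primary stress on the leftmost head = syllable 2.
Secondary stress on 4, 6, 8: lu:.ˈtu.gu:.ˌbas.ki:.ˌfaf.ni.ˌskub.

primary 2, secondary 4, 6, 8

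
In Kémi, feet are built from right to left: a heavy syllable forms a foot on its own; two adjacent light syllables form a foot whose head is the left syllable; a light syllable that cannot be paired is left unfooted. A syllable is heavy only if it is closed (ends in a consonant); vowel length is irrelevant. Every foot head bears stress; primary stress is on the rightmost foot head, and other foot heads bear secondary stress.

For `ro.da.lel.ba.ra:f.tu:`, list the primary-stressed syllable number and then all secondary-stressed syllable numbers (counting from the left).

Weights: 1 ro L, 2 da L, 3 lel H, 4 ba L, 5 ra:f H, 6 tu: L.
Parse right to left (heavy = foot alone; LL = one foot; stranded L unfooted): (ˈro.da) (ˈlel) ba (ˈra:f) tu:.
Foot heads: 1, 3, 5.
Primary stress on the rightmost head = syllable 5.
Secondary stress on 1, 3: ˌro.da.ˌlel.ba.ˈra:f.tu:.

primary 5, secondary 1, 3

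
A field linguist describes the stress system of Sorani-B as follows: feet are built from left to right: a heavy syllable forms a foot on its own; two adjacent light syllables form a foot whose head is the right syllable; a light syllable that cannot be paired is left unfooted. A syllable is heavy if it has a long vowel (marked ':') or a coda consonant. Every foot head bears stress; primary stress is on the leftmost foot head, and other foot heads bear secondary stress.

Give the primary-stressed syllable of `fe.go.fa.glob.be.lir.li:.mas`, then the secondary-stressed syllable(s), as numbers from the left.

Weights: 1 fe L, 2 go L, 3 fa L, 4 glob H, 5 be L, 6 lir H, 7 li: H, 8 mas H.
Parse left to right (heavy = foot alone; LL = one foot; stranded L unfooted): (fe.ˈgo) fa (ˈglob) be (ˈlir) (ˈli:) (ˈmas).
Foot heads: 2, 4, 6, 7, 8.
Primary stress on the leftmost head = syllable 2.
Secondary stress on 4, 6, 7, 8: fe.ˈgo.fa.ˌglob.be.ˌlir.ˌli:.ˌmas.

primary 2, secondary 4, 6, 7, 8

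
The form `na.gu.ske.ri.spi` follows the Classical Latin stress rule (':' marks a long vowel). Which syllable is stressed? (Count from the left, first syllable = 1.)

3

Classical Latin: stress the penult if heavy (long vowel or closed), else the antepenult.
Weights: 3 ske L, 4 ri L, 5 spi L.
The penult (syllable 4, ri) is light, so stress falls on the antepenult (syllable 3, ske).
Stress on syllable 3: na.gu.ˈske.ri.spi.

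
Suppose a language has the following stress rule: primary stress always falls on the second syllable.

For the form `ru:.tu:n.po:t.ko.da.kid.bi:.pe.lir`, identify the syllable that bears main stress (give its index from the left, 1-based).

2

The word has 9 syllables; the second syllable is syllable 2 (tu:n).
Primary stress: syllable 2 → ru:.ˈtu:n.po:t.ko.da.kid.bi:.pe.lir.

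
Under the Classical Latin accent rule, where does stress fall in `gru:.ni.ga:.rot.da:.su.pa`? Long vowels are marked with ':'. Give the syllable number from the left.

Classical Latin: stress the penult if heavy (long vowel or closed), else the antepenult.
Weights: 5 da: H, 6 su L, 7 pa L.
The penult (syllable 6, su) is light, so stress falls on the antepenult (syllable 5, da:).
Stress on syllable 5: gru:.ni.ga:.rot.ˈda:.su.pa.

5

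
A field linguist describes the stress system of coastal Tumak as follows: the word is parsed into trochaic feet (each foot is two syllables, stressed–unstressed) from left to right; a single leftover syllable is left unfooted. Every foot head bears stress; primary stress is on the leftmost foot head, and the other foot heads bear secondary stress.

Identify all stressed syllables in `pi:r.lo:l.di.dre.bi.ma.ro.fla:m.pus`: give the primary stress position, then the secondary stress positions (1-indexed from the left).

Parse left to right into trochaic (ˈσσ) feet: (ˈpi:r.lo:l) (ˈdi.dre) (ˈbi.ma) (ˈro.fla:m) pus. Syllable 9 is left unfooted.
Foot heads (stressed positions): 1, 3, 5, 7.
End Rule Leftmost: primary stress on the leftmost head = syllable 1.
Secondary stress on 3, 5, 7: ˈpi:r.lo:l.ˌdi.dre.ˌbi.ma.ˌro.fla:m.pus.

primary 1, secondary 3, 5, 7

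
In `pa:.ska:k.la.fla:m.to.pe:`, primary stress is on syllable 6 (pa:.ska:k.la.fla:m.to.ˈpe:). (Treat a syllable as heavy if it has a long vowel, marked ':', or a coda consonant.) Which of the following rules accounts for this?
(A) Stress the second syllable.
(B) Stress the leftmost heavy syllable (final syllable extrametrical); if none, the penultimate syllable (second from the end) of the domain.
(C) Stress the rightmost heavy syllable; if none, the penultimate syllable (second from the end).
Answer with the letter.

C

Rule A → syllable 2 (observed: 6).
Rule B → syllable 1 (observed: 6).
Rule C → syllable 6 ✓.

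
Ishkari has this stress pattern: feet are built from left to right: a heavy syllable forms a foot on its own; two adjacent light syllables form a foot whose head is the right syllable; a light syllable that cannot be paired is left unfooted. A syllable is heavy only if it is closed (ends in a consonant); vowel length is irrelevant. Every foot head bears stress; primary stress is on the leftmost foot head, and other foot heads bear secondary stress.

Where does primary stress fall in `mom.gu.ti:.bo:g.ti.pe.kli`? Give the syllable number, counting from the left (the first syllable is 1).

1

Weights: 1 mom H, 2 gu L, 3 ti: L, 4 bo:g H, 5 ti L, 6 pe L, 7 kli L.
Parse left to right (heavy = foot alone; LL = one foot; stranded L unfooted): (ˈmom) (gu.ˈti:) (ˈbo:g) (ti.ˈpe) kli.
Foot heads: 1, 3, 4, 6.
Primary stress on the leftmost head = syllable 1.
Primary stress: syllable 1 → ˈmom.gu.ti:.bo:g.ti.pe.kli.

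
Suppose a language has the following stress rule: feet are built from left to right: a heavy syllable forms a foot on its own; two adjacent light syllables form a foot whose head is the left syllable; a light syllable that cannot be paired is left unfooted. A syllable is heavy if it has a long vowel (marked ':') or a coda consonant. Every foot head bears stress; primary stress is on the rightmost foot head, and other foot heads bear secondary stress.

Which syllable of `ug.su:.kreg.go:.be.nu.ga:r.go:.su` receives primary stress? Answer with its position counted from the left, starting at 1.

Weights: 1 ug H, 2 su: H, 3 kreg H, 4 go: H, 5 be L, 6 nu L, 7 ga:r H, 8 go: H, 9 su L.
Parse left to right (heavy = foot alone; LL = one foot; stranded L unfooted): (ˈug) (ˈsu:) (ˈkreg) (ˈgo:) (ˈbe.nu) (ˈga:r) (ˈgo:) su.
Foot heads: 1, 2, 3, 4, 5, 7, 8.
Primary stress on the rightmost head = syllable 8.
Primary stress: syllable 8 → ug.su:.kreg.go:.be.nu.ga:r.ˈgo:.su.

8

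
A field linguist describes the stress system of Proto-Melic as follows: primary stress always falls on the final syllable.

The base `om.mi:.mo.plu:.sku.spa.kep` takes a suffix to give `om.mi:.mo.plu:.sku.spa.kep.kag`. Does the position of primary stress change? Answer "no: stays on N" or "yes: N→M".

Base `om.mi:.mo.plu:.sku.spa.kep` (7 syllables):
  The word has 7 syllables; the final syllable is syllable 7 (kep).
  → primary stress on syllable 7.
Suffixed `om.mi:.mo.plu:.sku.spa.kep.kag` (8 syllables):
  The word has 8 syllables; the final syllable is syllable 8 (kag).
  → primary stress on syllable 8.

yes: 7→8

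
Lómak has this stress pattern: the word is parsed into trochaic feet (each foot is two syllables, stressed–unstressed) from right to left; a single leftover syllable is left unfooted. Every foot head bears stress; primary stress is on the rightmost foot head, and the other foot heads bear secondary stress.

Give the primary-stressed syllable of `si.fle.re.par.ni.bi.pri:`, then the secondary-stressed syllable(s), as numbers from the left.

Parse right to left into trochaic (ˈσσ) feet: si (ˈfle.re) (ˈpar.ni) (ˈbi.pri:). Syllable 1 is left unfooted.
Foot heads (stressed positions): 2, 4, 6.
End Rule Rightmost: primary stress on the rightmost head = syllable 6.
Secondary stress on 2, 4: si.ˌfle.re.ˌpar.ni.ˈbi.pri:.

primary 6, secondary 2, 4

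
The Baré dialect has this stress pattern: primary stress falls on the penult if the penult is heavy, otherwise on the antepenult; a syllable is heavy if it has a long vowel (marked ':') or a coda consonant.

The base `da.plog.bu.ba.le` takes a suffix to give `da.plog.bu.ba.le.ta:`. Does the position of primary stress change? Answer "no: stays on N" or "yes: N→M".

Base `da.plog.bu.ba.le` (5 syllables):
  Weights: 3 bu L, 4 ba L, 5 le L.
  The penult (syllable 4, ba) is light, so stress falls on the antepenult (syllable 3, bu).
  → primary stress on syllable 3.
Suffixed `da.plog.bu.ba.le.ta:` (6 syllables):
  Weights: 4 ba L, 5 le L, 6 ta: H.
  The penult (syllable 5, le) is light, so stress falls on the antepenult (syllable 4, ba).
  → primary stress on syllable 4.

yes: 3→4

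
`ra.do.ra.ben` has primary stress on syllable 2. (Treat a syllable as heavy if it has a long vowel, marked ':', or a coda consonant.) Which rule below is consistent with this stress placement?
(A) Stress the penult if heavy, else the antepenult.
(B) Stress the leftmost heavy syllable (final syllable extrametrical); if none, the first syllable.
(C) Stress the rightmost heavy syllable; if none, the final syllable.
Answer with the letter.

A

Rule A → syllable 2 ✓.
Rule B → syllable 1 (observed: 2).
Rule C → syllable 4 (observed: 2).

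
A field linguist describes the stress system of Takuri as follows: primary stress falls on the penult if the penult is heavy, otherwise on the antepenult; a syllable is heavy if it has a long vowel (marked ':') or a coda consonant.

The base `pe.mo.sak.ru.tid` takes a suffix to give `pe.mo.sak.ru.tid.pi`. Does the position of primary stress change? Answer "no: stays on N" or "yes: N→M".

Base `pe.mo.sak.ru.tid` (5 syllables):
  Weights: 3 sak H, 4 ru L, 5 tid H.
  The penult (syllable 4, ru) is light, so stress falls on the antepenult (syllable 3, sak).
  → primary stress on syllable 3.
Suffixed `pe.mo.sak.ru.tid.pi` (6 syllables):
  Weights: 4 ru L, 5 tid H, 6 pi L.
  The penult (syllable 5, tid) is heavy, so it takes stress.
  → primary stress on syllable 5.

yes: 3→5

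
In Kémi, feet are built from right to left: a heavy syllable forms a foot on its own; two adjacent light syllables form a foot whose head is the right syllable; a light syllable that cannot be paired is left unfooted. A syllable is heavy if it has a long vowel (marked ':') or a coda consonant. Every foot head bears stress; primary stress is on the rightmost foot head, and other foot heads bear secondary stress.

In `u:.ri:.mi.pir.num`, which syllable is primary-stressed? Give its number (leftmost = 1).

Weights: 1 u: H, 2 ri: H, 3 mi L, 4 pir H, 5 num H.
Parse right to left (heavy = foot alone; LL = one foot; stranded L unfooted): (ˈu:) (ˈri:) mi (ˈpir) (ˈnum).
Foot heads: 1, 2, 4, 5.
Primary stress on the rightmost head = syllable 5.
Primary stress: syllable 5 → u:.ri:.mi.pir.ˈnum.

5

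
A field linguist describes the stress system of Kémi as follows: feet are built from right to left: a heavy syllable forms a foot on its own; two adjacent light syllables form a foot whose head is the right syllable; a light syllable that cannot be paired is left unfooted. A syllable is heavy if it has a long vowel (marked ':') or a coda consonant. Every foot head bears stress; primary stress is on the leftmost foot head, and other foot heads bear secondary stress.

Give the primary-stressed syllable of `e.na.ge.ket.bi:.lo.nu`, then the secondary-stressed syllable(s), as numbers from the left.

primary 3, secondary 4, 5, 7

Weights: 1 e L, 2 na L, 3 ge L, 4 ket H, 5 bi: H, 6 lo L, 7 nu L.
Parse right to left (heavy = foot alone; LL = one foot; stranded L unfooted): e (na.ˈge) (ˈket) (ˈbi:) (lo.ˈnu).
Foot heads: 3, 4, 5, 7.
Primary stress on the leftmost head = syllable 3.
Secondary stress on 4, 5, 7: e.na.ˈge.ˌket.ˌbi:.lo.ˌnu.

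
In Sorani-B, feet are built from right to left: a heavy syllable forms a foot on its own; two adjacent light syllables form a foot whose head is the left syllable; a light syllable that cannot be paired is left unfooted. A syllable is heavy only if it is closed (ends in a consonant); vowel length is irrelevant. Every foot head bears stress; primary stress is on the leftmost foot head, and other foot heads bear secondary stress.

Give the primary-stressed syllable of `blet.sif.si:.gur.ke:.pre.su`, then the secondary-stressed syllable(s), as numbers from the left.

primary 1, secondary 2, 4, 6

Weights: 1 blet H, 2 sif H, 3 si: L, 4 gur H, 5 ke: L, 6 pre L, 7 su L.
Parse right to left (heavy = foot alone; LL = one foot; stranded L unfooted): (ˈblet) (ˈsif) si: (ˈgur) ke: (ˈpre.su).
Foot heads: 1, 2, 4, 6.
Primary stress on the leftmost head = syllable 1.
Secondary stress on 2, 4, 6: ˈblet.ˌsif.si:.ˌgur.ke:.ˌpre.su.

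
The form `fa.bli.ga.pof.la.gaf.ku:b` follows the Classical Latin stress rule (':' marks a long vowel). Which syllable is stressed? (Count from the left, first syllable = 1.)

Classical Latin: stress the penult if heavy (long vowel or closed), else the antepenult.
Weights: 5 la L, 6 gaf H, 7 ku:b H.
The penult (syllable 6, gaf) is heavy, so it takes stress.
Stress on syllable 6: fa.bli.ga.pof.la.ˈgaf.ku:b.

6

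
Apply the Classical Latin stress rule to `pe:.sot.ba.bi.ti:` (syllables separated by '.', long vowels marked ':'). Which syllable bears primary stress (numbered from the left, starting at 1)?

3

Classical Latin: stress the penult if heavy (long vowel or closed), else the antepenult.
Weights: 3 ba L, 4 bi L, 5 ti: H.
The penult (syllable 4, bi) is light, so stress falls on the antepenult (syllable 3, ba).
Stress on syllable 3: pe:.sot.ˈba.bi.ti:.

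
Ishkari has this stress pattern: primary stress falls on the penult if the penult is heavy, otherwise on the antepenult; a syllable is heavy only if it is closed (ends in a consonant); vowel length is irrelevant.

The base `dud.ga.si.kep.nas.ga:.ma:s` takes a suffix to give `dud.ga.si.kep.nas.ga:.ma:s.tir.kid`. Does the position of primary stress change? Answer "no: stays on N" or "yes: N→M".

Base `dud.ga.si.kep.nas.ga:.ma:s` (7 syllables):
  Weights: 5 nas H, 6 ga: L, 7 ma:s H.
  The penult (syllable 6, ga:) is light, so stress falls on the antepenult (syllable 5, nas).
  → primary stress on syllable 5.
Suffixed `dud.ga.si.kep.nas.ga:.ma:s.tir.kid` (9 syllables):
  Weights: 7 ma:s H, 8 tir H, 9 kid H.
  The penult (syllable 8, tir) is heavy, so it takes stress.
  → primary stress on syllable 8.

yes: 5→8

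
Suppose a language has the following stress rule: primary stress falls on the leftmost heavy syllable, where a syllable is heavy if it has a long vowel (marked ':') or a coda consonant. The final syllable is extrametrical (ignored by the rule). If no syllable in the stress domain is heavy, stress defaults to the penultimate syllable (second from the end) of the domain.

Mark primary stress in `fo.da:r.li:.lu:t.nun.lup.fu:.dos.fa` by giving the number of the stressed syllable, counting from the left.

The final syllable (9, fa) is extrametrical; the stress domain is syllables 1–8.
Weights: 1 fo L, 2 da:r H, 3 li: H, 4 lu:t H, 5 nun H, 6 lup H, 7 fu: H, 8 dos H.
Heavy syllables in the domain: 2, 3, 4, 5, 6, 7, 8. The leftmost is syllable 2 (da:r).
Primary stress: syllable 2 → fo.ˈda:r.li:.lu:t.nun.lup.fu:.dos.fa.

2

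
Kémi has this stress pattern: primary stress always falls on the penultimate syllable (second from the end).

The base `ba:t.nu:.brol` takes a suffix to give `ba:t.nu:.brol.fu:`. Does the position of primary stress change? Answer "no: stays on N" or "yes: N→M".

Base `ba:t.nu:.brol` (3 syllables):
  The word has 3 syllables; the penultimate syllable (second from the end) is syllable 2 (nu:).
  → primary stress on syllable 2.
Suffixed `ba:t.nu:.brol.fu:` (4 syllables):
  The word has 4 syllables; the penultimate syllable (second from the end) is syllable 3 (brol).
  → primary stress on syllable 3.

yes: 2→3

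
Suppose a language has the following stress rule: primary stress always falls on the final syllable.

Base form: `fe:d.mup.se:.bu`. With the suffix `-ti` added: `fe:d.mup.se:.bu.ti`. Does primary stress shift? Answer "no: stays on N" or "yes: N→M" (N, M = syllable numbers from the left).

yes: 4→5

Base `fe:d.mup.se:.bu` (4 syllables):
  The word has 4 syllables; the final syllable is syllable 4 (bu).
  → primary stress on syllable 4.
Suffixed `fe:d.mup.se:.bu.ti` (5 syllables):
  The word has 5 syllables; the final syllable is syllable 5 (ti).
  → primary stress on syllable 5.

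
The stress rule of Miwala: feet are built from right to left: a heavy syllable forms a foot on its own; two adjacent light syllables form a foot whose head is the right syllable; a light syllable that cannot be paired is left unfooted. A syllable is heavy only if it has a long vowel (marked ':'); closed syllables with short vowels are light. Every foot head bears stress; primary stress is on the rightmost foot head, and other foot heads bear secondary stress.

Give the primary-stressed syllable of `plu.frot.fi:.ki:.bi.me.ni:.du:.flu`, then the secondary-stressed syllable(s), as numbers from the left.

Weights: 1 plu L, 2 frot L, 3 fi: H, 4 ki: H, 5 bi L, 6 me L, 7 ni: H, 8 du: H, 9 flu L.
Parse right to left (heavy = foot alone; LL = one foot; stranded L unfooted): (plu.ˈfrot) (ˈfi:) (ˈki:) (bi.ˈme) (ˈni:) (ˈdu:) flu.
Foot heads: 2, 3, 4, 6, 7, 8.
Primary stress on the rightmost head = syllable 8.
Secondary stress on 2, 3, 4, 6, 7: plu.ˌfrot.ˌfi:.ˌki:.bi.ˌme.ˌni:.ˈdu:.flu.

primary 8, secondary 2, 3, 4, 6, 7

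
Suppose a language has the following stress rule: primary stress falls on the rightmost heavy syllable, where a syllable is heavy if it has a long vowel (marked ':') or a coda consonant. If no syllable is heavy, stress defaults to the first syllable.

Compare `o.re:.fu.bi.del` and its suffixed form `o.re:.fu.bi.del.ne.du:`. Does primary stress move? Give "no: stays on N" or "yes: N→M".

yes: 5→7

Base `o.re:.fu.bi.del` (5 syllables):
  Weights: 1 o L, 2 re: H, 3 fu L, 4 bi L, 5 del H.
  Heavy syllables in the domain: 2, 5. The rightmost is syllable 5 (del).
  → primary stress on syllable 5.
Suffixed `o.re:.fu.bi.del.ne.du:` (7 syllables):
  Weights: 1 o L, 2 re: H, 3 fu L, 4 bi L, 5 del H, 6 ne L, 7 du: H.
  Heavy syllables in the domain: 2, 5, 7. The rightmost is syllable 7 (du:).
  → primary stress on syllable 7.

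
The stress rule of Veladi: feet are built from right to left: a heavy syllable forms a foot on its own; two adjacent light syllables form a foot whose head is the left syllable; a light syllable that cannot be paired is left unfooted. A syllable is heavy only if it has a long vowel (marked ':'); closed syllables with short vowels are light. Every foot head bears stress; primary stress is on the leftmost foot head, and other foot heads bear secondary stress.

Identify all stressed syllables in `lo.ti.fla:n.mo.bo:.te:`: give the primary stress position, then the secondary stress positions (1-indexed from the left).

primary 1, secondary 3, 5, 6

Weights: 1 lo L, 2 ti L, 3 fla:n H, 4 mo L, 5 bo: H, 6 te: H.
Parse right to left (heavy = foot alone; LL = one foot; stranded L unfooted): (ˈlo.ti) (ˈfla:n) mo (ˈbo:) (ˈte:).
Foot heads: 1, 3, 5, 6.
Primary stress on the leftmost head = syllable 1.
Secondary stress on 3, 5, 6: ˈlo.ti.ˌfla:n.mo.ˌbo:.ˌte:.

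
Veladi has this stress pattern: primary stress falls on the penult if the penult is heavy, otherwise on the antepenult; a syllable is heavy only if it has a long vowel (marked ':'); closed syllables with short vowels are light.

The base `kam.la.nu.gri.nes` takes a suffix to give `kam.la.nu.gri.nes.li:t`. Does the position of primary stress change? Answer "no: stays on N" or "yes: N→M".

yes: 3→4

Base `kam.la.nu.gri.nes` (5 syllables):
  Weights: 3 nu L, 4 gri L, 5 nes L.
  The penult (syllable 4, gri) is light, so stress falls on the antepenult (syllable 3, nu).
  → primary stress on syllable 3.
Suffixed `kam.la.nu.gri.nes.li:t` (6 syllables):
  Weights: 4 gri L, 5 nes L, 6 li:t H.
  The penult (syllable 5, nes) is light, so stress falls on the antepenult (syllable 4, gri).
  → primary stress on syllable 4.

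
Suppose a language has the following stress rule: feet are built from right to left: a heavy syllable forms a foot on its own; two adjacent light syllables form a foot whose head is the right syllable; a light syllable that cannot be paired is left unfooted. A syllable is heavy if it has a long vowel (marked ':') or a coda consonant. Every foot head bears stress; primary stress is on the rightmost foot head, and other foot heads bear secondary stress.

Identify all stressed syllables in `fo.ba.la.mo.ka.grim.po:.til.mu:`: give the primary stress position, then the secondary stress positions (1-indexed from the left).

Weights: 1 fo L, 2 ba L, 3 la L, 4 mo L, 5 ka L, 6 grim H, 7 po: H, 8 til H, 9 mu: H.
Parse right to left (heavy = foot alone; LL = one foot; stranded L unfooted): fo (ba.ˈla) (mo.ˈka) (ˈgrim) (ˈpo:) (ˈtil) (ˈmu:).
Foot heads: 3, 5, 6, 7, 8, 9.
Primary stress on the rightmost head = syllable 9.
Secondary stress on 3, 5, 6, 7, 8: fo.ba.ˌla.mo.ˌka.ˌgrim.ˌpo:.ˌtil.ˈmu:.

primary 9, secondary 3, 5, 6, 7, 8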